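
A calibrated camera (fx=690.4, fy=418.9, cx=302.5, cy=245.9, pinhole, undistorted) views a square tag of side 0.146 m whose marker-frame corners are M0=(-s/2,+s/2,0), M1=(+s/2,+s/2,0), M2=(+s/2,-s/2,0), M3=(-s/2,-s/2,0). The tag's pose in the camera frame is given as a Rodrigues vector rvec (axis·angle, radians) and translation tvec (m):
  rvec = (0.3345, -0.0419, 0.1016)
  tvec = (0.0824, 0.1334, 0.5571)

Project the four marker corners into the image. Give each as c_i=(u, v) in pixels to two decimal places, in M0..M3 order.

c0=(304.97, 387.72) c1=(476.19, 395.35) c2=(511.50, 301.67) c3=(325.47, 291.86)

Intrinsics K: fx=690.4, fy=418.9, cx=302.5, cy=245.9
Marker side s = 0.146 m; corners in marker frame (Z=0):
  M0 = (-0.0730, +0.0730, 0)
  M1 = (+0.0730, +0.0730, 0)
  M2 = (+0.0730, -0.0730, 0)
  M3 = (-0.0730, -0.0730, 0)
rvec = (0.3345, -0.0419, 0.1016), |rvec| = θ = 0.35209 rad = 20.173°
Rodrigues: sinθ=0.34486, 1−cosθ=0.06135; R = I + sinθ·[k]× + (1−cosθ)·[k]×²:
    [+0.99402 -0.10645 -0.02422]
    [+0.09258 +0.93952 -0.32974]
    [+0.05786 +0.32552 +0.94376]
t = (0.0824, 0.1334, 0.5571) m
M0: Pc = R·M0+t = (+0.00207, +0.19523, +0.57664); u = 690.4·(+0.00207)/0.57664 + 302.5 = 304.9730, v = 418.9·(+0.19523)/0.57664 + 245.9 = 387.7226
M1: Pc = R·M1+t = (+0.14719, +0.20874, +0.58509); u = 690.4·(+0.14719)/0.58509 + 302.5 = 476.1869, v = 418.9·(+0.20874)/0.58509 + 245.9 = 395.3523
M2: Pc = R·M2+t = (+0.16273, +0.07157, +0.53756); u = 690.4·(+0.16273)/0.53756 + 302.5 = 511.5033, v = 418.9·(+0.07157)/0.53756 + 245.9 = 301.6741
M3: Pc = R·M3+t = (+0.01761, +0.05806, +0.52911); u = 690.4·(+0.01761)/0.52911 + 302.5 = 325.4742, v = 418.9·(+0.05806)/0.52911 + 245.9 = 291.8636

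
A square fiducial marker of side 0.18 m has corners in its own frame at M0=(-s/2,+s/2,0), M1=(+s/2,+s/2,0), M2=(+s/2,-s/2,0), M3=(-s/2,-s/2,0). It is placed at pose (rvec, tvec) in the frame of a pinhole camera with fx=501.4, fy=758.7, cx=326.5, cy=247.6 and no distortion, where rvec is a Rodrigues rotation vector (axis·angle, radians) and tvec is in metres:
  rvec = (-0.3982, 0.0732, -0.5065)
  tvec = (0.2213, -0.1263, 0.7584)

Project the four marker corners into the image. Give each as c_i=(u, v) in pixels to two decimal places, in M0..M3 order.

c0=(454.41, 236.43) c1=(562.07, 145.13) c2=(489.47, 16.96) c3=(390.85, 99.32)

Intrinsics K: fx=501.4, fy=758.7, cx=326.5, cy=247.6
Marker side s = 0.18 m; corners in marker frame (Z=0):
  M0 = (-0.0900, +0.0900, 0)
  M1 = (+0.0900, +0.0900, 0)
  M2 = (+0.0900, -0.0900, 0)
  M3 = (-0.0900, -0.0900, 0)
rvec = (-0.3982, 0.0732, -0.5065), |rvec| = θ = 0.64843 rad = 37.152°
Rodrigues: sinθ=0.60394, 1−cosθ=0.20297; R = I + sinθ·[k]× + (1−cosθ)·[k]×²:
    [+0.87357 +0.45767 +0.16554]
    [-0.48582 +0.79962 +0.35298]
    [+0.02918 -0.38877 +0.92087]
t = (0.2213, -0.1263, 0.7584) m
M0: Pc = R·M0+t = (+0.18387, -0.01061, +0.72078); u = 501.4·(+0.18387)/0.72078 + 326.5 = 454.4051, v = 758.7·(-0.01061)/0.72078 + 247.6 = 236.4308
M1: Pc = R·M1+t = (+0.34111, -0.09806, +0.72604); u = 501.4·(+0.34111)/0.72604 + 326.5 = 562.0717, v = 758.7·(-0.09806)/0.72604 + 247.6 = 145.1308
M2: Pc = R·M2+t = (+0.25873, -0.24199, +0.79602); u = 501.4·(+0.25873)/0.79602 + 326.5 = 489.4713, v = 758.7·(-0.24199)/0.79602 + 247.6 = 16.9551
M3: Pc = R·M3+t = (+0.10149, -0.15454, +0.79076); u = 501.4·(+0.10149)/0.79076 + 326.5 = 390.8504, v = 758.7·(-0.15454)/0.79076 + 247.6 = 99.3239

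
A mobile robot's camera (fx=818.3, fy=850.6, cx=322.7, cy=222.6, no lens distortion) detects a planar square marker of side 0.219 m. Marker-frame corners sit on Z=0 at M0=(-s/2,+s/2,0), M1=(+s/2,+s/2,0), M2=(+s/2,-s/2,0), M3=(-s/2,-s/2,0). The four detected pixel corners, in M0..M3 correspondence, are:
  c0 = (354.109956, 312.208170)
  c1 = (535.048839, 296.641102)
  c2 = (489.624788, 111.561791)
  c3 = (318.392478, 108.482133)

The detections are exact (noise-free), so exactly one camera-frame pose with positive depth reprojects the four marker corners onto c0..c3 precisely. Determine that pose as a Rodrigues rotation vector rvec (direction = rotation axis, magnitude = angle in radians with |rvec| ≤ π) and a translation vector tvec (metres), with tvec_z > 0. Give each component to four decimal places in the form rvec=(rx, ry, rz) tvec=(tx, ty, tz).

rvec=(-0.3479, -0.3806, -0.1046) tvec=(0.1145, -0.0202, 0.8930)

Intrinsics K: fx=818.3, fy=850.6, cx=322.7, cy=222.6
Marker side s = 0.219 m; corners in marker frame (Z=0):
  M0 = (-0.1095, +0.1095, 0)
  M1 = (+0.1095, +0.1095, 0)
  M2 = (+0.1095, -0.1095, 0)
  M3 = (-0.1095, -0.1095, 0)
Detected image corners:
  c0 = (354.109956, 312.208170) px
  c1 = (535.048839, 296.641102) px
  c2 = (489.624788, 111.561791) px
  c3 = (318.392478, 108.482133) px
Planar DLT: solve 8×8 A·h = b for H (H[2,2]=1):
  H  [+984.25760 +37.77413 +427.63057]
  H  [+61.55211 +813.15954 +203.35185]
  H  [+0.42674 -0.35003 +1.00000]
B = K⁻¹H; ‖b₁‖=1.119771, ‖b₂‖=1.119771; λ = 2/(‖b₁‖+‖b₂‖) = 0.893040, sign → tz>0 ⇒ λ=+0.893040
r₁ = λ·B[:,0] = (+0.92387,-0.03511,+0.38110); r₂ = λ·B[:,1] = (+0.16450,+0.93554,-0.31259)
r₃ = r₁×r₂ = (-0.34555,+0.35148,+0.87009); SVD([r₁ r₂ r₃]) → R = UVᵀ:
  R  [+0.92387 +0.16450 -0.34555]
  R  [-0.03511 +0.93554 +0.35148]
  R  [+0.38110 -0.31259 +0.87009]
t = (+0.11451, -0.02021, +0.89304) m
tr R = 2.729492; θ = arccos((tr R − 1)/2) = 0.526152 rad = 30.146°
axis k = ((R−Rᵀ)₃₂, (R−Rᵀ)₁₃, (R−Rᵀ)₂₁) / (2 sinθ) = (-0.661153, -0.723453, -0.198727)
rvec = θ·k = (-0.347867, -0.380646, -0.104560)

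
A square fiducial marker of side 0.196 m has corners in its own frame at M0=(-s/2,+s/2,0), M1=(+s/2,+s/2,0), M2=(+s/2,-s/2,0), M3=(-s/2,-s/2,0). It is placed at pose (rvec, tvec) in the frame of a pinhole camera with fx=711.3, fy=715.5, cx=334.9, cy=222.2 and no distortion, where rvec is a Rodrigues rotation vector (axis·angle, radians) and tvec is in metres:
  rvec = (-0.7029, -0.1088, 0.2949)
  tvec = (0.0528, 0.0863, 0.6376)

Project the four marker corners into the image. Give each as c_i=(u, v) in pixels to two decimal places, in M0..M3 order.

Intrinsics K: fx=711.3, fy=715.5, cx=334.9, cy=222.2
Marker side s = 0.196 m; corners in marker frame (Z=0):
  M0 = (-0.0980, +0.0980, 0)
  M1 = (+0.0980, +0.0980, 0)
  M2 = (+0.0980, -0.0980, 0)
  M3 = (-0.0980, -0.0980, 0)
rvec = (-0.7029, -0.1088, 0.2949), |rvec| = θ = 0.76998 rad = 44.117°
Rodrigues: sinθ=0.69612, 1−cosθ=0.28208; R = I + sinθ·[k]× + (1−cosθ)·[k]×²:
    [+0.95299 -0.23023 -0.19699]
    [+0.30300 +0.72356 +0.62021]
    [-0.00026 -0.65074 +0.75930]
t = (0.0528, 0.0863, 0.6376) m
M0: Pc = R·M0+t = (-0.06316, +0.12751, +0.57385); u = 711.3·(-0.06316)/0.57385 + 334.9 = 256.6179, v = 715.5·(+0.12751)/0.57385 + 222.2 = 381.1898
M1: Pc = R·M1+t = (+0.12363, +0.18690, +0.57380); u = 711.3·(+0.12363)/0.57380 + 334.9 = 488.1561, v = 715.5·(+0.18690)/0.57380 + 222.2 = 455.2569
M2: Pc = R·M2+t = (+0.16876, +0.04509, +0.70135); u = 711.3·(+0.16876)/0.70135 + 334.9 = 506.0501, v = 715.5·(+0.04509)/0.70135 + 222.2 = 268.1951
M3: Pc = R·M3+t = (-0.01803, -0.01430, +0.70140); u = 711.3·(-0.01803)/0.70140 + 334.9 = 316.6145, v = 715.5·(-0.01430)/0.70140 + 222.2 = 207.6103

c0=(256.62, 381.19) c1=(488.16, 455.26) c2=(506.05, 268.20) c3=(316.61, 207.61)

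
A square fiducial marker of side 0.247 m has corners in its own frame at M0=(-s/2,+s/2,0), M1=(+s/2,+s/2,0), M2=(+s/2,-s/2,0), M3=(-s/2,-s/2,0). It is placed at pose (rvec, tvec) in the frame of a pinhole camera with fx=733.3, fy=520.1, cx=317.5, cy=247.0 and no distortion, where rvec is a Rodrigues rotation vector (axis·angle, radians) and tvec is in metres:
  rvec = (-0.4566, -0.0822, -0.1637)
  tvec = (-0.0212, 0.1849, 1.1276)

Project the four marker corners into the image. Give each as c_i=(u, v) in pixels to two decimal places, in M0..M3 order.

c0=(233.80, 399.74) c1=(399.65, 379.36) c2=(365.72, 272.46) c3=(214.20, 288.36)

Intrinsics K: fx=733.3, fy=520.1, cx=317.5, cy=247.0
Marker side s = 0.247 m; corners in marker frame (Z=0):
  M0 = (-0.1235, +0.1235, 0)
  M1 = (+0.1235, +0.1235, 0)
  M2 = (+0.1235, -0.1235, 0)
  M3 = (-0.1235, -0.1235, 0)
rvec = (-0.4566, -0.0822, -0.1637), |rvec| = θ = 0.49197 rad = 28.188°
Rodrigues: sinθ=0.47237, 1−cosθ=0.11860; R = I + sinθ·[k]× + (1−cosθ)·[k]×²:
    [+0.98356 +0.17557 -0.04230]
    [-0.13879 +0.88471 +0.44500]
    [+0.11555 -0.43181 +0.89453]
t = (-0.0212, 0.1849, 1.1276) m
M0: Pc = R·M0+t = (-0.12099, +0.31130, +1.06000); u = 733.3·(-0.12099)/1.06000 + 317.5 = 233.8022, v = 520.1·(+0.31130)/1.06000 + 247.0 = 399.7434
M1: Pc = R·M1+t = (+0.12195, +0.27702, +1.08854); u = 733.3·(+0.12195)/1.08854 + 317.5 = 399.6533, v = 520.1·(+0.27702)/1.08854 + 247.0 = 379.3598
M2: Pc = R·M2+t = (+0.07859, +0.05850, +1.19520); u = 733.3·(+0.07859)/1.19520 + 317.5 = 365.7161, v = 520.1·(+0.05850)/1.19520 + 247.0 = 272.4558
M3: Pc = R·M3+t = (-0.16435, +0.09278, +1.16666); u = 733.3·(-0.16435)/1.16666 + 317.5 = 214.1970, v = 520.1·(+0.09278)/1.16666 + 247.0 = 288.3607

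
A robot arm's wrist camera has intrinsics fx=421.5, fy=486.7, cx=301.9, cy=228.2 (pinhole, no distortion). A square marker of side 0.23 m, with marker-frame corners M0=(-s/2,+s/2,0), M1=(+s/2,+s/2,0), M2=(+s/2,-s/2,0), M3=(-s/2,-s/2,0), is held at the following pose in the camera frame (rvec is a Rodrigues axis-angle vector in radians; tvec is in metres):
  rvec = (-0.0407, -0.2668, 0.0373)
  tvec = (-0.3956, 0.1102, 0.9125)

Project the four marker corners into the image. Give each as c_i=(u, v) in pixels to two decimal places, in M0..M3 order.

c0=(56.78, 350.37) c1=(172.26, 347.54) c2=(176.89, 228.32) c3=(63.08, 223.00)

Intrinsics K: fx=421.5, fy=486.7, cx=301.9, cy=228.2
Marker side s = 0.23 m; corners in marker frame (Z=0):
  M0 = (-0.1150, +0.1150, 0)
  M1 = (+0.1150, +0.1150, 0)
  M2 = (+0.1150, -0.1150, 0)
  M3 = (-0.1150, -0.1150, 0)
rvec = (-0.0407, -0.2668, 0.0373), |rvec| = θ = 0.27245 rad = 15.610°
Rodrigues: sinθ=0.26909, 1−cosθ=0.03689; R = I + sinθ·[k]× + (1−cosθ)·[k]×²:
    [+0.96394 -0.03144 -0.26427]
    [+0.04224 +0.99849 +0.03525]
    [+0.26276 -0.04514 +0.96381]
t = (-0.3956, 0.1102, 0.9125) m
M0: Pc = R·M0+t = (-0.51007, +0.22017, +0.87709); u = 421.5·(-0.51007)/0.87709 + 301.9 = 56.7784, v = 486.7·(+0.22017)/0.87709 + 228.2 = 350.3721
M1: Pc = R·M1+t = (-0.28836, +0.22988, +0.93753); u = 421.5·(-0.28836)/0.93753 + 301.9 = 172.2554, v = 486.7·(+0.22988)/0.93753 + 228.2 = 347.5397
M2: Pc = R·M2+t = (-0.28113, +0.00023, +0.94791); u = 421.5·(-0.28113)/0.94791 + 301.9 = 176.8914, v = 486.7·(+0.00023)/0.94791 + 228.2 = 228.3188
M3: Pc = R·M3+t = (-0.50284, -0.00948, +0.88747); u = 421.5·(-0.50284)/0.88747 + 301.9 = 63.0811, v = 486.7·(-0.00948)/0.88747 + 228.2 = 222.9994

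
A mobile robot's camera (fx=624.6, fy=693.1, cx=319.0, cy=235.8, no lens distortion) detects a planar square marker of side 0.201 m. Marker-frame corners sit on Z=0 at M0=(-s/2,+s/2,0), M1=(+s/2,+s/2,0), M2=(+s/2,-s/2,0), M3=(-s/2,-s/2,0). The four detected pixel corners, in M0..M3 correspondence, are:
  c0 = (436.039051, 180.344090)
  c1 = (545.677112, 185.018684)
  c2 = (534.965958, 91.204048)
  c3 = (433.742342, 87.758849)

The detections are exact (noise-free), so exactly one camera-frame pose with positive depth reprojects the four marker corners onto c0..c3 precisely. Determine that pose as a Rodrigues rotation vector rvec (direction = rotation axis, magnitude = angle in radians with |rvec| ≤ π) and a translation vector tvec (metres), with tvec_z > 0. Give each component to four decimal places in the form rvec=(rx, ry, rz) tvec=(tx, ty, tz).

rvec=(-0.4983, 0.0466, 0.0572) tvec=(0.3254, -0.1771, 1.2083)

Intrinsics K: fx=624.6, fy=693.1, cx=319.0, cy=235.8
Marker side s = 0.201 m; corners in marker frame (Z=0):
  M0 = (-0.1005, +0.1005, 0)
  M1 = (+0.1005, +0.1005, 0)
  M2 = (+0.1005, -0.1005, 0)
  M3 = (-0.1005, -0.1005, 0)
Detected image corners:
  c0 = (436.039051, 180.344090) px
  c1 = (545.677112, 185.018684) px
  c2 = (534.965958, 91.204048) px
  c3 = (433.742342, 87.758849) px
Planar DLT: solve 8×8 A·h = b for H (H[2,2]=1):
  H  [+500.07307 -159.89778 +487.22059]
  H  [+13.48284 +410.04002 +134.22596]
  H  [-0.04846 -0.39408 +1.00000]
B = K⁻¹H; ‖b₁‖=0.827581, ‖b₂‖=0.827581; λ = 2/(‖b₁‖+‖b₂‖) = 1.208340, sign → tz>0 ⇒ λ=+1.208340
r₁ = λ·B[:,0] = (+0.99734,+0.04343,-0.05856); r₂ = λ·B[:,1] = (-0.06614,+0.87686,-0.47618)
r₃ = r₁×r₂ = (+0.03067,+0.47878,+0.87740); SVD([r₁ r₂ r₃]) → R = UVᵀ:
  R  [+0.99734 -0.06614 +0.03067]
  R  [+0.04343 +0.87686 +0.47878]
  R  [-0.05856 -0.47618 +0.87740]
t = (+0.32544, -0.17708, +1.20834) m
tr R = 2.751595; θ = arccos((tr R − 1)/2) = 0.503711 rad = 28.861°
axis k = ((R−Rᵀ)₃₂, (R−Rᵀ)₁₃, (R−Rᵀ)₂₁) / (2 sinθ) = (-0.989230, +0.092425, +0.113498)
rvec = θ·k = (-0.498286, +0.046555, +0.057170)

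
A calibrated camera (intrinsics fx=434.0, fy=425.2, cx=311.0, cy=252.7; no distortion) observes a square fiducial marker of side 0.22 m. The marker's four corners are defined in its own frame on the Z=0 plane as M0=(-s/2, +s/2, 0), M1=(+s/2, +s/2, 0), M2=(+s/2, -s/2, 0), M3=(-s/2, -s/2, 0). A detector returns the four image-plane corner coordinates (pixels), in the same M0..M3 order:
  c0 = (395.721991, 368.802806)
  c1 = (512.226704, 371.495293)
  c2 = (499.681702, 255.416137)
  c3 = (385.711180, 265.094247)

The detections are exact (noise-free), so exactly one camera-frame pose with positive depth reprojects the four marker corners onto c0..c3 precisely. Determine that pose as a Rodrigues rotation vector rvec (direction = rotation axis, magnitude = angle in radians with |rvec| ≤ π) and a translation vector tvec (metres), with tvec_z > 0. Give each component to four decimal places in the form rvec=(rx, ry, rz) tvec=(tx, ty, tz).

rvec=(-0.0220, 0.4564, -0.0953) tvec=(0.2642, 0.1253, 0.8553)

Intrinsics K: fx=434.0, fy=425.2, cx=311.0, cy=252.7
Marker side s = 0.22 m; corners in marker frame (Z=0):
  M0 = (-0.1100, +0.1100, 0)
  M1 = (+0.1100, +0.1100, 0)
  M2 = (+0.1100, -0.1100, 0)
  M3 = (-0.1100, -0.1100, 0)
Detected image corners:
  c0 = (395.721991, 368.802806) px
  c1 = (512.226704, 371.495293) px
  c2 = (499.681702, 255.416137) px
  c3 = (385.711180, 265.094247) px
Planar DLT: solve 8×8 A·h = b for H (H[2,2]=1):
  H  [+293.66503 +28.64298 +445.05150]
  H  [-177.80958 +482.25568 +315.00015]
  H  [-0.51326 -0.04973 +1.00000]
B = K⁻¹H; ‖b₁‖=1.169227, ‖b₂‖=1.169227; λ = 2/(‖b₁‖+‖b₂‖) = 0.855266, sign → tz>0 ⇒ λ=+0.855266
r₁ = λ·B[:,0] = (+0.89328,-0.09677,-0.43897); r₂ = λ·B[:,1] = (+0.08692,+0.99531,-0.04253)
r₃ = r₁×r₂ = (+0.44103,-0.00016,+0.89749); SVD([r₁ r₂ r₃]) → R = UVᵀ:
  R  [+0.89328 +0.08692 +0.44103]
  R  [-0.09677 +0.99531 -0.00016]
  R  [-0.43897 -0.04253 +0.89749]
t = (+0.26417, +0.12531, +0.85527) m
tr R = 2.786076; θ = arccos((tr R − 1)/2) = 0.466744 rad = 26.742°
axis k = ((R−Rᵀ)₃₂, (R−Rᵀ)₁₃, (R−Rᵀ)₂₁) / (2 sinθ) = (-0.047076, +0.977815, -0.204112)
rvec = θ·k = (-0.021972, +0.456389, -0.095268)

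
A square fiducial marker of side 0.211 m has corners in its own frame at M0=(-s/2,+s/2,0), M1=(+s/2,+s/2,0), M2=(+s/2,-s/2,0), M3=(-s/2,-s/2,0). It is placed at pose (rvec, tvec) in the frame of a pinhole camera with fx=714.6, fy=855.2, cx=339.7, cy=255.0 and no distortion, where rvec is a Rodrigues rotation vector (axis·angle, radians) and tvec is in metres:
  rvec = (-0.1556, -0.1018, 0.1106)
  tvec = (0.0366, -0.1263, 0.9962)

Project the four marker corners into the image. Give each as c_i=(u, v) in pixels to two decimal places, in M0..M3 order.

Intrinsics K: fx=714.6, fy=855.2, cx=339.7, cy=255.0
Marker side s = 0.211 m; corners in marker frame (Z=0):
  M0 = (-0.1055, +0.1055, 0)
  M1 = (+0.1055, +0.1055, 0)
  M2 = (+0.1055, -0.1055, 0)
  M3 = (-0.1055, -0.1055, 0)
rvec = (-0.1556, -0.1018, 0.1106), |rvec| = θ = 0.21635 rad = 12.396°
Rodrigues: sinθ=0.21467, 1−cosθ=0.02331; R = I + sinθ·[k]× + (1−cosθ)·[k]×²:
    [+0.98875 -0.10185 -0.10958]
    [+0.11763 +0.98185 +0.14878]
    [+0.09244 -0.16000 +0.98278]
t = (0.0366, -0.1263, 0.9962) m
M0: Pc = R·M0+t = (-0.07846, -0.03512, +0.96957); u = 714.6·(-0.07846)/0.96957 + 339.7 = 281.8742, v = 855.2·(-0.03512)/0.96957 + 255.0 = 224.0185
M1: Pc = R·M1+t = (+0.13017, -0.01031, +0.98907); u = 714.6·(+0.13017)/0.98907 + 339.7 = 433.7454, v = 855.2·(-0.01031)/0.98907 + 255.0 = 246.0897
M2: Pc = R·M2+t = (+0.15166, -0.21748, +1.02283); u = 714.6·(+0.15166)/1.02283 + 339.7 = 445.6556, v = 855.2·(-0.21748)/1.02283 + 255.0 = 73.1667
M3: Pc = R·M3+t = (-0.05697, -0.24229, +1.00333); u = 714.6·(-0.05697)/1.00333 + 339.7 = 299.1260, v = 855.2·(-0.24229)/1.00333 + 255.0 = 48.4766

c0=(281.87, 224.02) c1=(433.75, 246.09) c2=(445.66, 73.17) c3=(299.13, 48.48)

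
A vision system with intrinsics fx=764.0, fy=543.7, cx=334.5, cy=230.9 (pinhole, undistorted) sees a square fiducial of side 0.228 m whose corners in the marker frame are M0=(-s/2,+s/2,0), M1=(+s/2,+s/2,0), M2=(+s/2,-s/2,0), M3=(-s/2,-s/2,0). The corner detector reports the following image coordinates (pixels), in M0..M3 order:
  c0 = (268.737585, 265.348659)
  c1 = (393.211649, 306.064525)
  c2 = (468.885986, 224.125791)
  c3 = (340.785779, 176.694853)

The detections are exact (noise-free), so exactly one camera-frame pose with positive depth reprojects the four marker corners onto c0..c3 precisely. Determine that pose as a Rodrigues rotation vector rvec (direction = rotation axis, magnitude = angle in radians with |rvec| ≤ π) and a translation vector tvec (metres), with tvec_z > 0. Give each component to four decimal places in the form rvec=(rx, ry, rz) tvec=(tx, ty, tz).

Intrinsics K: fx=764.0, fy=543.7, cx=334.5, cy=230.9
Marker side s = 0.228 m; corners in marker frame (Z=0):
  M0 = (-0.1140, +0.1140, 0)
  M1 = (+0.1140, +0.1140, 0)
  M2 = (+0.1140, -0.1140, 0)
  M3 = (-0.1140, -0.1140, 0)
Detected image corners:
  c0 = (268.737585, 265.348659) px
  c1 = (393.211649, 306.064525) px
  c2 = (468.885986, 224.125791) px
  c3 = (340.785779, 176.694853) px
Planar DLT: solve 8×8 A·h = b for H (H[2,2]=1):
  H  [+632.83138 -231.51215 +368.39418]
  H  [+245.18489 +434.94553 +244.82324]
  H  [+0.21519 +0.25179 +1.00000]
B = K⁻¹H; ‖b₁‖=0.845279, ‖b₂‖=0.845279; λ = 2/(‖b₁‖+‖b₂‖) = 1.183041, sign → tz>0 ⇒ λ=+1.183041
r₁ = λ·B[:,0] = (+0.86847,+0.42539,+0.25458); r₂ = λ·B[:,1] = (-0.48891,+0.81990,+0.29788)
r₃ = r₁×r₂ = (-0.08201,-0.38317,+0.92003); SVD([r₁ r₂ r₃]) → R = UVᵀ:
  R  [+0.86847 -0.48891 -0.08201]
  R  [+0.42539 +0.81990 -0.38317]
  R  [+0.25458 +0.29788 +0.92003]
t = (+0.05248, +0.03030, +1.18304) m
tr R = 2.608397; θ = arccos((tr R − 1)/2) = 0.636471 rad = 36.467°
axis k = ((R−Rᵀ)₃₂, (R−Rᵀ)₁₃, (R−Rᵀ)₂₁) / (2 sinθ) = (+0.572924, -0.283151, +0.769145)
rvec = θ·k = (+0.364649, -0.180217, +0.489538)

rvec=(0.3646, -0.1802, 0.4895) tvec=(0.0525, 0.0303, 1.1830)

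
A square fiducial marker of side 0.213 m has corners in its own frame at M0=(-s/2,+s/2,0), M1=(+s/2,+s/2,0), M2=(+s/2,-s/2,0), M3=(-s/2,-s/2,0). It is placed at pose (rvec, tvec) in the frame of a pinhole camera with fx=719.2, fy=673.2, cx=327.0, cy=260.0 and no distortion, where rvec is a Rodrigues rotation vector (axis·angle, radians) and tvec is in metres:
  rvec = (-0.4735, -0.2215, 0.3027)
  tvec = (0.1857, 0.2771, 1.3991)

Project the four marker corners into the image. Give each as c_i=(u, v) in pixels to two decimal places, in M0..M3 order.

Intrinsics K: fx=719.2, fy=673.2, cx=327.0, cy=260.0
Marker side s = 0.213 m; corners in marker frame (Z=0):
  M0 = (-0.1065, +0.1065, 0)
  M1 = (+0.1065, +0.1065, 0)
  M2 = (+0.1065, -0.1065, 0)
  M3 = (-0.1065, -0.1065, 0)
rvec = (-0.4735, -0.2215, 0.3027), |rvec| = θ = 0.60406 rad = 34.610°
Rodrigues: sinθ=0.56799, 1−cosθ=0.17697; R = I + sinθ·[k]× + (1−cosθ)·[k]×²:
    [+0.93177 -0.23376 -0.27778]
    [+0.33549 +0.84683 +0.41271]
    [+0.13876 -0.47774 +0.86747]
t = (0.1857, 0.2771, 1.3991) m
M0: Pc = R·M0+t = (+0.06157, +0.33156, +1.33344); u = 719.2·(+0.06157)/1.33344 + 327.0 = 360.2088, v = 673.2·(+0.33156)/1.33344 + 260.0 = 427.3898
M1: Pc = R·M1+t = (+0.26004, +0.40302, +1.36300); u = 719.2·(+0.26004)/1.36300 + 327.0 = 464.2117, v = 673.2·(+0.40302)/1.36300 + 260.0 = 459.0545
M2: Pc = R·M2+t = (+0.30983, +0.22264, +1.46476); u = 719.2·(+0.30983)/1.46476 + 327.0 = 479.1267, v = 673.2·(+0.22264)/1.46476 + 260.0 = 362.3260
M3: Pc = R·M3+t = (+0.11136, +0.15118, +1.43520); u = 719.2·(+0.11136)/1.43520 + 327.0 = 382.8051, v = 673.2·(+0.15118)/1.43520 + 260.0 = 330.9144

c0=(360.21, 427.39) c1=(464.21, 459.05) c2=(479.13, 362.33) c3=(382.81, 330.91)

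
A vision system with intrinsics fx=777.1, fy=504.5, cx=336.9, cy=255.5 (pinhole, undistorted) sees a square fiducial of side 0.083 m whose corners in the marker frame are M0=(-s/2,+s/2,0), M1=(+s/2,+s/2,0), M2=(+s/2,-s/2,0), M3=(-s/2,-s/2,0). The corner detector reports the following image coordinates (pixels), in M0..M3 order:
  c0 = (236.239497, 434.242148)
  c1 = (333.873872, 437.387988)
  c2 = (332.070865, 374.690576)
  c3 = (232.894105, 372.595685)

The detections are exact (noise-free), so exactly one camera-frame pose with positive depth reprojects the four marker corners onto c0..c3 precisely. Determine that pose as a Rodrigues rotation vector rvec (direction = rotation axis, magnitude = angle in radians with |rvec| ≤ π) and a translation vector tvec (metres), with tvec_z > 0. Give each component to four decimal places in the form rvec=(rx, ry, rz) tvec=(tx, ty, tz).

rvec=(0.1264, 0.1365, -0.0086) tvec=(-0.0443, 0.1906, 0.6433)

Intrinsics K: fx=777.1, fy=504.5, cx=336.9, cy=255.5
Marker side s = 0.083 m; corners in marker frame (Z=0):
  M0 = (-0.0415, +0.0415, 0)
  M1 = (+0.0415, +0.0415, 0)
  M2 = (+0.0415, -0.0415, 0)
  M3 = (-0.0415, -0.0415, 0)
Detected image corners:
  c0 = (236.239497, 434.242148) px
  c1 = (333.873872, 437.387988) px
  c2 = (332.070865, 374.690576) px
  c3 = (232.894105, 372.595685) px
Planar DLT: solve 8×8 A·h = b for H (H[2,2]=1):
  H  [+1125.41650 +86.25594 +283.34738]
  H  [-54.12184 +827.67603 +404.96835]
  H  [-0.21185 +0.19438 +1.00000]
B = K⁻¹H; ‖b₁‖=1.554575, ‖b₂‖=1.554575; λ = 2/(‖b₁‖+‖b₂‖) = 0.643262, sign → tz>0 ⇒ λ=+0.643262
r₁ = λ·B[:,0] = (+0.99067,+0.00001,-0.13628); r₂ = λ·B[:,1] = (+0.01719,+0.99200,+0.12504)
r₃ = r₁×r₂ = (+0.13519,-0.12622,+0.98275); SVD([r₁ r₂ r₃]) → R = UVᵀ:
  R  [+0.99067 +0.01719 +0.13519]
  R  [+0.00001 +0.99200 -0.12622]
  R  [-0.13628 +0.12504 +0.98275]
t = (-0.04433, +0.19058, +0.64326) m
tr R = 2.965422; θ = arccos((tr R − 1)/2) = 0.186222 rad = 10.670°
axis k = ((R−Rᵀ)₃₂, (R−Rᵀ)₁₃, (R−Rᵀ)₂₁) / (2 sinθ) = (+0.678524, +0.733111, -0.046403)
rvec = θ·k = (+0.126356, +0.136521, -0.008641)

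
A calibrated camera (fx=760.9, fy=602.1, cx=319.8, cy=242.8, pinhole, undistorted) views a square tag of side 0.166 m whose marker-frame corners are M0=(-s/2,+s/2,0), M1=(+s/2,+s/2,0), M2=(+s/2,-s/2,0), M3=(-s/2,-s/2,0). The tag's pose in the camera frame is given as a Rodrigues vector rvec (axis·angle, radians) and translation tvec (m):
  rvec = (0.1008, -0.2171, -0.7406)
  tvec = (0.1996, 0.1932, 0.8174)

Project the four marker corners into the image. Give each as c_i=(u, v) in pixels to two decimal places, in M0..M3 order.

c0=(500.90, 471.34) c1=(602.40, 383.84) c2=(510.32, 298.77) c3=(402.14, 386.47)

Intrinsics K: fx=760.9, fy=602.1, cx=319.8, cy=242.8
Marker side s = 0.166 m; corners in marker frame (Z=0):
  M0 = (-0.0830, +0.0830, 0)
  M1 = (+0.0830, +0.0830, 0)
  M2 = (+0.0830, -0.0830, 0)
  M3 = (-0.0830, -0.0830, 0)
rvec = (0.1008, -0.2171, -0.7406), |rvec| = θ = 0.77832 rad = 44.594°
Rodrigues: sinθ=0.70208, 1−cosθ=0.28791; R = I + sinθ·[k]× + (1−cosθ)·[k]×²:
    [+0.71692 +0.65766 -0.23131]
    [-0.67846 +0.73449 -0.01451]
    [+0.16036 +0.16734 +0.97277]
t = (0.1996, 0.1932, 0.8174) m
M0: Pc = R·M0+t = (+0.19468, +0.31048, +0.81798); u = 760.9·(+0.19468)/0.81798 + 319.8 = 500.8959, v = 602.1·(+0.31048)/0.81798 + 242.8 = 471.3351
M1: Pc = R·M1+t = (+0.31369, +0.19785, +0.84460); u = 760.9·(+0.31369)/0.84460 + 319.8 = 602.4039, v = 602.1·(+0.19785)/0.84460 + 242.8 = 383.8445
M2: Pc = R·M2+t = (+0.20452, +0.07592, +0.81682); u = 760.9·(+0.20452)/0.81682 + 319.8 = 510.3175, v = 602.1·(+0.07592)/0.81682 + 242.8 = 298.7662
M3: Pc = R·M3+t = (+0.08551, +0.18855, +0.79020); u = 760.9·(+0.08551)/0.79020 + 319.8 = 402.1390, v = 602.1·(+0.18855)/0.79020 + 242.8 = 386.4665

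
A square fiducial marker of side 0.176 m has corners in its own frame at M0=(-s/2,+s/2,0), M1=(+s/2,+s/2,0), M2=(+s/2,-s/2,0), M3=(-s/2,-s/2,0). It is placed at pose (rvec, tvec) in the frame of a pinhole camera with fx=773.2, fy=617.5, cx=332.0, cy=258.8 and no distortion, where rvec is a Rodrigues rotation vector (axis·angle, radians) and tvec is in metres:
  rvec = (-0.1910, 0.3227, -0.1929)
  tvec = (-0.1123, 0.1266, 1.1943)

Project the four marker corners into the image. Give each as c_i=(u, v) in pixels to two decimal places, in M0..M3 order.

Intrinsics K: fx=773.2, fy=617.5, cx=332.0, cy=258.8
Marker side s = 0.176 m; corners in marker frame (Z=0):
  M0 = (-0.0880, +0.0880, 0)
  M1 = (+0.0880, +0.0880, 0)
  M2 = (+0.0880, -0.0880, 0)
  M3 = (-0.0880, -0.0880, 0)
rvec = (-0.1910, 0.3227, -0.1929), |rvec| = θ = 0.42170 rad = 24.161°
Rodrigues: sinθ=0.40931, 1−cosθ=0.08760; R = I + sinθ·[k]× + (1−cosθ)·[k]×²:
    [+0.93037 +0.15687 +0.33137]
    [-0.21760 +0.96370 +0.15472]
    [-0.29507 -0.21606 +0.93073]
t = (-0.1123, 0.1266, 1.1943) m
M0: Pc = R·M0+t = (-0.18037, +0.23055, +1.20125); u = 773.2·(-0.18037)/1.20125 + 332.0 = 215.9042, v = 617.5·(+0.23055)/1.20125 + 258.8 = 377.3154
M1: Pc = R·M1+t = (-0.01662, +0.19226, +1.14932); u = 773.2·(-0.01662)/1.14932 + 332.0 = 320.8169, v = 617.5·(+0.19226)/1.14932 + 258.8 = 362.0945
M2: Pc = R·M2+t = (-0.04423, +0.02265, +1.18735); u = 773.2·(-0.04423)/1.18735 + 332.0 = 303.1960, v = 617.5·(+0.02265)/1.18735 + 258.8 = 270.5775
M3: Pc = R·M3+t = (-0.20798, +0.06094, +1.23928); u = 773.2·(-0.20798)/1.23928 + 332.0 = 202.2409, v = 617.5·(+0.06094)/1.23928 + 258.8 = 289.1664

c0=(215.90, 377.32) c1=(320.82, 362.09) c2=(303.20, 270.58) c3=(202.24, 289.17)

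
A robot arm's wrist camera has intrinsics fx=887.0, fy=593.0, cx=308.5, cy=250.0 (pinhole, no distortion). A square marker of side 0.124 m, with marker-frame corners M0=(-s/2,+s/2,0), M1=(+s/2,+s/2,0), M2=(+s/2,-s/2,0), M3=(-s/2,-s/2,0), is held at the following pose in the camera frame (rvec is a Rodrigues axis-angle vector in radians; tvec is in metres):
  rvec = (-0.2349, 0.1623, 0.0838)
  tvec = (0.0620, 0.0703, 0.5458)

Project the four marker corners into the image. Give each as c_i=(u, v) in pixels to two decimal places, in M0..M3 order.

c0=(299.89, 388.24) c1=(507.02, 402.79) c2=(517.27, 265.29) c3=(319.88, 256.52)

Intrinsics K: fx=887.0, fy=593.0, cx=308.5, cy=250.0
Marker side s = 0.124 m; corners in marker frame (Z=0):
  M0 = (-0.0620, +0.0620, 0)
  M1 = (+0.0620, +0.0620, 0)
  M2 = (+0.0620, -0.0620, 0)
  M3 = (-0.0620, -0.0620, 0)
rvec = (-0.2349, 0.1623, 0.0838), |rvec| = θ = 0.29756 rad = 17.049°
Rodrigues: sinθ=0.29319, 1−cosθ=0.04395; R = I + sinθ·[k]× + (1−cosθ)·[k]×²:
    [+0.98344 -0.10149 +0.15015]
    [+0.06365 +0.96913 +0.23820]
    [-0.16969 -0.22470 +0.95954]
t = (0.0620, 0.0703, 0.5458) m
M0: Pc = R·M0+t = (-0.00527, +0.12644, +0.54239); u = 887.0·(-0.00527)/0.54239 + 308.5 = 299.8886, v = 593.0·(+0.12644)/0.54239 + 250.0 = 388.2381
M1: Pc = R·M1+t = (+0.11668, +0.13433, +0.52135); u = 887.0·(+0.11668)/0.52135 + 308.5 = 507.0160, v = 593.0·(+0.13433)/0.52135 + 250.0 = 402.7941
M2: Pc = R·M2+t = (+0.12927, +0.01416, +0.54921); u = 887.0·(+0.12927)/0.54921 + 308.5 = 517.2700, v = 593.0·(+0.01416)/0.54921 + 250.0 = 265.2891
M3: Pc = R·M3+t = (+0.00732, +0.00627, +0.57025); u = 887.0·(+0.00732)/0.57025 + 308.5 = 319.8845, v = 593.0·(+0.00627)/0.57025 + 250.0 = 256.5180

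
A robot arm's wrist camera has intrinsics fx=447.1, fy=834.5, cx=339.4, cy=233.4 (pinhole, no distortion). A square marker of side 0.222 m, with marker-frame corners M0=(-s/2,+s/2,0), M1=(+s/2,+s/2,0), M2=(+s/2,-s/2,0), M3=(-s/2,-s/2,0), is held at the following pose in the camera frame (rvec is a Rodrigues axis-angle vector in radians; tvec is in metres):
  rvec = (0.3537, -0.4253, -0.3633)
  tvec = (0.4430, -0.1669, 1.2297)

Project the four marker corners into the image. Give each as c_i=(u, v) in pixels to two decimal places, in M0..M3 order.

c0=(476.02, 217.11) c1=(532.59, 160.12) c2=(525.22, 21.94) c3=(463.77, 74.46)

Intrinsics K: fx=447.1, fy=834.5, cx=339.4, cy=233.4
Marker side s = 0.222 m; corners in marker frame (Z=0):
  M0 = (-0.1110, +0.1110, 0)
  M1 = (+0.1110, +0.1110, 0)
  M2 = (+0.1110, -0.1110, 0)
  M3 = (-0.1110, -0.1110, 0)
rvec = (0.3537, -0.4253, -0.3633), |rvec| = θ = 0.66179 rad = 37.918°
Rodrigues: sinθ=0.61453, 1−cosθ=0.21111; R = I + sinθ·[k]× + (1−cosθ)·[k]×²:
    [+0.84919 +0.26485 -0.45687]
    [-0.40986 +0.87608 -0.25396]
    [+0.33299 +0.40292 +0.85251]
t = (0.4430, -0.1669, 1.2297) m
M0: Pc = R·M0+t = (+0.37814, -0.02416, +1.23746); u = 447.1·(+0.37814)/1.23746 + 339.4 = 476.0226, v = 834.5·(-0.02416)/1.23746 + 233.4 = 217.1071
M1: Pc = R·M1+t = (+0.56666, -0.11515, +1.31139); u = 447.1·(+0.56666)/1.31139 + 339.4 = 532.5949, v = 834.5·(-0.11515)/1.31139 + 233.4 = 160.1242
M2: Pc = R·M2+t = (+0.50786, -0.30964, +1.22194); u = 447.1·(+0.50786)/1.22194 + 339.4 = 525.2239, v = 834.5·(-0.30964)/1.22194 + 233.4 = 21.9373
M3: Pc = R·M3+t = (+0.31934, -0.21865, +1.14801); u = 447.1·(+0.31934)/1.14801 + 339.4 = 463.7692, v = 834.5·(-0.21865)/1.14801 + 233.4 = 74.4619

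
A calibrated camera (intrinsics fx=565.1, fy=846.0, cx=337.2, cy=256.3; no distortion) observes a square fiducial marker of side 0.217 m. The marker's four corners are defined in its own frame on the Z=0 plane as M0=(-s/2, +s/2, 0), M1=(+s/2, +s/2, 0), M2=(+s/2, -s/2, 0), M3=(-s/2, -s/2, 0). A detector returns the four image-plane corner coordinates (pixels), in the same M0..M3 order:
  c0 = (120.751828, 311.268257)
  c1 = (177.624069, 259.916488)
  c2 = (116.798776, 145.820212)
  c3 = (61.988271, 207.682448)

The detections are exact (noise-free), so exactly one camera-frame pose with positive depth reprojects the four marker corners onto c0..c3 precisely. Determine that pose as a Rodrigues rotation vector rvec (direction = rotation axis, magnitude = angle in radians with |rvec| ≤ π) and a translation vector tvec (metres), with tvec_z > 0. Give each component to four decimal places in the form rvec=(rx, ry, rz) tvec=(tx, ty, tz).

Intrinsics K: fx=565.1, fy=846.0, cx=337.2, cy=256.3
Marker side s = 0.217 m; corners in marker frame (Z=0):
  M0 = (-0.1085, +0.1085, 0)
  M1 = (+0.1085, +0.1085, 0)
  M2 = (+0.1085, -0.1085, 0)
  M3 = (-0.1085, -0.1085, 0)
Detected image corners:
  c0 = (120.751828, 311.268257) px
  c1 = (177.624069, 259.916488) px
  c2 = (116.798776, 145.820212) px
  c3 = (61.988271, 207.682448) px
Planar DLT: solve 8×8 A·h = b for H (H[2,2]=1):
  H  [+216.55798 +298.84777 +118.89099]
  H  [-339.55959 +546.16125 +233.38607]
  H  [-0.34267 +0.19678 +1.00000]
B = K⁻¹H; ‖b₁‖=0.742525, ‖b₂‖=0.742525; λ = 2/(‖b₁‖+‖b₂‖) = 1.346755, sign → tz>0 ⇒ λ=+1.346755
r₁ = λ·B[:,0] = (+0.79148,-0.40074,-0.46149); r₂ = λ·B[:,1] = (+0.55408,+0.78915,+0.26501)
r₃ = r₁×r₂ = (+0.25798,-0.46546,+0.84664); SVD([r₁ r₂ r₃]) → R = UVᵀ:
  R  [+0.79148 +0.55408 +0.25798]
  R  [-0.40074 +0.78915 -0.46546]
  R  [-0.46149 +0.26501 +0.84664]
t = (-0.52028, -0.03648, +1.34676) m
tr R = 2.427268; θ = arccos((tr R − 1)/2) = 0.776124 rad = 44.469°
axis k = ((R−Rᵀ)₃₂, (R−Rᵀ)₁₃, (R−Rᵀ)₂₁) / (2 sinθ) = (+0.521378, +0.513527, -0.681509)
rvec = θ·k = (+0.404654, +0.398561, -0.528936)

rvec=(0.4047, 0.3986, -0.5289) tvec=(-0.5203, -0.0365, 1.3468)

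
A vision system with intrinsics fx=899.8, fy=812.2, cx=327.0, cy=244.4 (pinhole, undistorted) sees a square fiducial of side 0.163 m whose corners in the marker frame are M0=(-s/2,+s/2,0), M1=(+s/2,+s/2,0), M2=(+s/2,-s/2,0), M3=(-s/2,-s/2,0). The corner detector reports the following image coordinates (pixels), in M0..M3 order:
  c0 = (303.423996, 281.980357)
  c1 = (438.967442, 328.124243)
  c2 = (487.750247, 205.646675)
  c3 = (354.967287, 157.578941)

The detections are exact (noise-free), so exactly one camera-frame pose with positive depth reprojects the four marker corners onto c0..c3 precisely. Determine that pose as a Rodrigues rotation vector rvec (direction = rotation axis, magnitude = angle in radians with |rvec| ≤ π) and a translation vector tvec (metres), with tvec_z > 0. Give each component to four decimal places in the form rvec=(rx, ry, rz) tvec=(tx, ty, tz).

rvec=(-0.0558, -0.1395, 0.3616) tvec=(0.0781, -0.0015, 1.0016)

Intrinsics K: fx=899.8, fy=812.2, cx=327.0, cy=244.4
Marker side s = 0.163 m; corners in marker frame (Z=0):
  M0 = (-0.0815, +0.0815, 0)
  M1 = (+0.0815, +0.0815, 0)
  M2 = (+0.0815, -0.0815, 0)
  M3 = (-0.0815, -0.0815, 0)
Detected image corners:
  c0 = (303.423996, 281.980357) px
  c1 = (438.967442, 328.124243) px
  c2 = (487.750247, 205.646675) px
  c3 = (354.967287, 157.578941) px
Planar DLT: solve 8×8 A·h = b for H (H[2,2]=1):
  H  [+872.89704 -339.04008 +397.12705]
  H  [+319.64992 +737.96934 +243.17580]
  H  [+0.12583 -0.07918 +1.00000]
B = K⁻¹H; ‖b₁‖=0.998407, ‖b₂‖=0.998407; λ = 2/(‖b₁‖+‖b₂‖) = 1.001595, sign → tz>0 ⇒ λ=+1.001595
r₁ = λ·B[:,0] = (+0.92585,+0.35626,+0.12603); r₂ = λ·B[:,1] = (-0.34857,+0.93392,-0.07931)
r₃ = r₁×r₂ = (-0.14596,+0.02950,+0.98885); SVD([r₁ r₂ r₃]) → R = UVᵀ:
  R  [+0.92585 -0.34857 -0.14596]
  R  [+0.35626 +0.93392 +0.02950]
  R  [+0.12603 -0.07931 +0.98885]
t = (+0.07806, -0.00151, +1.00160) m
tr R = 2.848617; θ = arccos((tr R − 1)/2) = 0.391577 rad = 22.436°
axis k = ((R−Rᵀ)₃₂, (R−Rᵀ)₁₃, (R−Rᵀ)₂₁) / (2 sinθ) = (-0.142546, -0.356342, +0.923418)
rvec = θ·k = (-0.055818, -0.139535, +0.361589)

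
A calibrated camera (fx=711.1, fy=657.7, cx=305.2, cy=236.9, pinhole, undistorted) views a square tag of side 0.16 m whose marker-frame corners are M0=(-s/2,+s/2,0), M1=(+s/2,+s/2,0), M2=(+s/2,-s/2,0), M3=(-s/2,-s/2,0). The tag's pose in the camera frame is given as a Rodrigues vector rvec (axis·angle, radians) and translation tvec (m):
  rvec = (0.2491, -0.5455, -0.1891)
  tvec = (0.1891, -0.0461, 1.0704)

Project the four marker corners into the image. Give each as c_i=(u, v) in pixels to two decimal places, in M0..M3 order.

Intrinsics K: fx=711.1, fy=657.7, cx=305.2, cy=236.9
Marker side s = 0.16 m; corners in marker frame (Z=0):
  M0 = (-0.0800, +0.0800, 0)
  M1 = (+0.0800, +0.0800, 0)
  M2 = (+0.0800, -0.0800, 0)
  M3 = (-0.0800, -0.0800, 0)
rvec = (0.2491, -0.5455, -0.1891), |rvec| = θ = 0.62879 rad = 36.027°
Rodrigues: sinθ=0.58817, 1−cosθ=0.19126; R = I + sinθ·[k]× + (1−cosθ)·[k]×²:
    [+0.83875 +0.11115 -0.53304]
    [-0.24262 +0.95269 -0.18311]
    [+0.48747 +0.28291 +0.82604]
t = (0.1891, -0.0461, 1.0704) m
M0: Pc = R·M0+t = (+0.13089, +0.04952, +1.05403); u = 711.1·(+0.13089)/1.05403 + 305.2 = 393.5055, v = 657.7·(+0.04952)/1.05403 + 236.9 = 267.8022
M1: Pc = R·M1+t = (+0.26509, +0.01071, +1.13203); u = 711.1·(+0.26509)/1.13203 + 305.2 = 471.7214, v = 657.7·(+0.01071)/1.13203 + 236.9 = 243.1198
M2: Pc = R·M2+t = (+0.24731, -0.14172, +1.08677); u = 711.1·(+0.24731)/1.08677 + 305.2 = 467.0206, v = 657.7·(-0.14172)/1.08677 + 236.9 = 151.1299
M3: Pc = R·M3+t = (+0.11311, -0.10291, +1.00877); u = 711.1·(+0.11311)/1.00877 + 305.2 = 384.9316, v = 657.7·(-0.10291)/1.00877 + 236.9 = 169.8074

c0=(393.51, 267.80) c1=(471.72, 243.12) c2=(467.02, 151.13) c3=(384.93, 169.81)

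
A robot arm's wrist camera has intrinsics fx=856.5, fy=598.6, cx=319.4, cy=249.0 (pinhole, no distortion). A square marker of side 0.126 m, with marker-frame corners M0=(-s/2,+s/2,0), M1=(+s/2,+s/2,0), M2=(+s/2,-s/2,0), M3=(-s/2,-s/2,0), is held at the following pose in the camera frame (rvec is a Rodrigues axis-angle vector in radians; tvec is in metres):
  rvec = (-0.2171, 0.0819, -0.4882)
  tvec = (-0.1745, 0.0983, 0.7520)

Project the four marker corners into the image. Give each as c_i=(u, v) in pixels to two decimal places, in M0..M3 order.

Intrinsics K: fx=856.5, fy=598.6, cx=319.4, cy=249.0
Marker side s = 0.126 m; corners in marker frame (Z=0):
  M0 = (-0.0630, +0.0630, 0)
  M1 = (+0.0630, +0.0630, 0)
  M2 = (+0.0630, -0.0630, 0)
  M3 = (-0.0630, -0.0630, 0)
rvec = (-0.2171, 0.0819, -0.4882), |rvec| = θ = 0.54054 rad = 30.970°
Rodrigues: sinθ=0.51460, 1−cosθ=0.14257; R = I + sinθ·[k]× + (1−cosθ)·[k]×²:
    [+0.88043 +0.45610 +0.12969]
    [-0.47345 +0.86071 +0.18717]
    [-0.02625 -0.22619 +0.97373]
t = (-0.1745, 0.0983, 0.7520) m
M0: Pc = R·M0+t = (-0.20123, +0.18235, +0.73940); u = 856.5·(-0.20123)/0.73940 + 319.4 = 86.2985, v = 598.6·(+0.18235)/0.73940 + 249.0 = 396.6266
M1: Pc = R·M1+t = (-0.09030, +0.12270, +0.73610); u = 856.5·(-0.09030)/0.73610 + 319.4 = 214.3309, v = 598.6·(+0.12270)/0.73610 + 249.0 = 348.7786
M2: Pc = R·M2+t = (-0.14777, +0.01425, +0.76460); u = 856.5·(-0.14777)/0.76460 + 319.4 = 153.8717, v = 598.6·(+0.01425)/0.76460 + 249.0 = 260.1550
M3: Pc = R·M3+t = (-0.25870, +0.07390, +0.76790); u = 856.5·(-0.25870)/0.76790 + 319.4 = 30.8515, v = 598.6·(+0.07390)/0.76790 + 249.0 = 306.6090

c0=(86.30, 396.63) c1=(214.33, 348.78) c2=(153.87, 260.15) c3=(30.85, 306.61)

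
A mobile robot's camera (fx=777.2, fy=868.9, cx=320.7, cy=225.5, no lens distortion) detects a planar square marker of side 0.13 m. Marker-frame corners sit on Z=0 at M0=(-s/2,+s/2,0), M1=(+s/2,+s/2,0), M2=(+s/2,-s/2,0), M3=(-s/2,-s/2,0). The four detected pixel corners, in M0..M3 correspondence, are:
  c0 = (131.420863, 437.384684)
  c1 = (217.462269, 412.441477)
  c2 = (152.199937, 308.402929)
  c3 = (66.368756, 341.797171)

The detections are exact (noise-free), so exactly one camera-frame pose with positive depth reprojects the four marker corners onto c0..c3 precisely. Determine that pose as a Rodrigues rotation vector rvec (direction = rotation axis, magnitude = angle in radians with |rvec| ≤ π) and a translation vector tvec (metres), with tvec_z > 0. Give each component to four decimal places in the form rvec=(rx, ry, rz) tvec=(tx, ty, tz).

Intrinsics K: fx=777.2, fy=868.9, cx=320.7, cy=225.5
Marker side s = 0.13 m; corners in marker frame (Z=0):
  M0 = (-0.0650, +0.0650, 0)
  M1 = (+0.0650, +0.0650, 0)
  M2 = (+0.0650, -0.0650, 0)
  M3 = (-0.0650, -0.0650, 0)
Detected image corners:
  c0 = (131.420863, 437.384684) px
  c1 = (217.462269, 412.441477) px
  c2 = (152.199937, 308.402929) px
  c3 = (66.368756, 341.797171) px
Planar DLT: solve 8×8 A·h = b for H (H[2,2]=1):
  H  [+584.79414 +556.34337 +141.18471]
  H  [-425.18107 +912.47481 +376.77764]
  H  [-0.53766 +0.38884 +1.00000]
B = K⁻¹H; ‖b₁‖=1.166488, ‖b₂‖=1.166488; λ = 2/(‖b₁‖+‖b₂‖) = 0.857274, sign → tz>0 ⇒ λ=+0.857274
r₁ = λ·B[:,0] = (+0.83524,-0.29987,-0.46093); r₂ = λ·B[:,1] = (+0.47611,+0.81376,+0.33334)
r₃ = r₁×r₂ = (+0.27512,-0.49788,+0.82245); SVD([r₁ r₂ r₃]) → R = UVᵀ:
  R  [+0.83524 +0.47611 +0.27512]
  R  [-0.29987 +0.81376 -0.49788]
  R  [-0.46093 +0.33334 +0.82245]
t = (-0.19801, +0.14925, +0.85727) m
tr R = 2.471448; θ = arccos((tr R − 1)/2) = 0.744062 rad = 42.632°
axis k = ((R−Rᵀ)₃₂, (R−Rᵀ)₁₃, (R−Rᵀ)₂₁) / (2 sinθ) = (+0.613644, +0.543383, -0.572867)
rvec = θ·k = (+0.456589, +0.404311, -0.426248)

rvec=(0.4566, 0.4043, -0.4262) tvec=(-0.1980, 0.1493, 0.8573)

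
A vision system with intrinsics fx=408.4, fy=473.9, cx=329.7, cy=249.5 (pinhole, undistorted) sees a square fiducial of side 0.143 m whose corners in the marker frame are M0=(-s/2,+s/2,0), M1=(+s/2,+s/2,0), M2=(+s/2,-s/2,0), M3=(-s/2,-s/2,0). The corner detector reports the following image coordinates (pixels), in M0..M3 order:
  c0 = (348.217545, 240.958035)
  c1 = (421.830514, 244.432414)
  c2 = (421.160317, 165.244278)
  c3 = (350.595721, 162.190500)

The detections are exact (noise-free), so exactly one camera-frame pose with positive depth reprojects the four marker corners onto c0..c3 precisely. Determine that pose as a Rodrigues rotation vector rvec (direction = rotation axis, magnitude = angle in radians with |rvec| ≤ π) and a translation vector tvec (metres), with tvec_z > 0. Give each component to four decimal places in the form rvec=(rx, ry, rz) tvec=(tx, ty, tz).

Intrinsics K: fx=408.4, fy=473.9, cx=329.7, cy=249.5
Marker side s = 0.143 m; corners in marker frame (Z=0):
  M0 = (-0.0715, +0.0715, 0)
  M1 = (+0.0715, +0.0715, 0)
  M2 = (+0.0715, -0.0715, 0)
  M3 = (-0.0715, -0.0715, 0)
Detected image corners:
  c0 = (348.217545, 240.958035) px
  c1 = (421.830514, 244.432414) px
  c2 = (421.160317, 165.244278) px
  c3 = (350.595721, 162.190500) px
Planar DLT: solve 8×8 A·h = b for H (H[2,2]=1):
  H  [+494.25240 -120.08650 +385.39561]
  H  [+17.71281 +492.13981 +202.36763]
  H  [-0.02501 -0.29601 +1.00000]
B = K⁻¹H; ‖b₁‖=1.231697, ‖b₂‖=1.231697; λ = 2/(‖b₁‖+‖b₂‖) = 0.811888, sign → tz>0 ⇒ λ=+0.811888
r₁ = λ·B[:,0] = (+0.99895,+0.04104,-0.02030); r₂ = λ·B[:,1] = (-0.04472,+0.96966,-0.24032)
r₃ = r₁×r₂ = (+0.00983,+0.24098,+0.97048); SVD([r₁ r₂ r₃]) → R = UVᵀ:
  R  [+0.99895 -0.04472 +0.00983]
  R  [+0.04104 +0.96966 +0.24098]
  R  [-0.02030 -0.24032 +0.97048]
t = (+0.11072, -0.08075, +0.81189) m
tr R = 2.939094; θ = arccos((tr R − 1)/2) = 0.247421 rad = 14.176°
axis k = ((R−Rᵀ)₃₂, (R−Rᵀ)₁₃, (R−Rᵀ)₂₁) / (2 sinθ) = (-0.982632, +0.061513, +0.175072)
rvec = θ·k = (-0.243124, +0.015220, +0.043317)

rvec=(-0.2431, 0.0152, 0.0433) tvec=(0.1107, -0.0807, 0.8119)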